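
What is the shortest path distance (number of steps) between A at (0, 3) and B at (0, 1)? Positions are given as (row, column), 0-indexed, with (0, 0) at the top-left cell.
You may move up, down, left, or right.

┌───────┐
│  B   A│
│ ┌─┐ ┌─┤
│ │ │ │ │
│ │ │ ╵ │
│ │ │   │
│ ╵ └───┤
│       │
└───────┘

Finding path from (0, 3) to (0, 1):
Path: (0,3) → (0,2) → (0,1)
Distance: 2 steps

Solution:

┌───────┐
│  B ← A│
│ ┌─┐ ┌─┤
│ │ │ │ │
│ │ │ ╵ │
│ │ │   │
│ ╵ └───┤
│       │
└───────┘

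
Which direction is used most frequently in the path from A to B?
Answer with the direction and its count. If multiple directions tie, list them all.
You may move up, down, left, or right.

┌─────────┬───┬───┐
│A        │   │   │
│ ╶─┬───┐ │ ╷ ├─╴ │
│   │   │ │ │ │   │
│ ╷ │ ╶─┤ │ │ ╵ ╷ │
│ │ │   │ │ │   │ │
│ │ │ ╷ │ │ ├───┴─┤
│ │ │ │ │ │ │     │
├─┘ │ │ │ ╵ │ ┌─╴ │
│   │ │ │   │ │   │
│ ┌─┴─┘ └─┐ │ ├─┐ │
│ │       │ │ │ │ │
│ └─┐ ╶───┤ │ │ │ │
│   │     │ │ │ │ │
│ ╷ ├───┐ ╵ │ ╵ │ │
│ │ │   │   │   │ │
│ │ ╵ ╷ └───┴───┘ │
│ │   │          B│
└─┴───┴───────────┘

Directions: down, right, down, down, down, left, down, down, right, down, down, right, up, right, down, right, right, right, right, right
Counts: {'down': 9, 'right': 9, 'left': 1, 'up': 1}
Most common: down and right (tied at 9 times each)

Solution:

┌─────────┬───┬───┐
│A        │   │   │
│ ╶─┬───┐ │ ╷ ├─╴ │
│↳ ↓│   │ │ │ │   │
│ ╷ │ ╶─┤ │ │ ╵ ╷ │
│ │↓│   │ │ │   │ │
│ │ │ ╷ │ │ ├───┴─┤
│ │↓│ │ │ │ │     │
├─┘ │ │ │ ╵ │ ┌─╴ │
│↓ ↲│ │ │   │ │   │
│ ┌─┴─┘ └─┐ │ ├─┐ │
│↓│       │ │ │ │ │
│ └─┐ ╶───┤ │ │ │ │
│↳ ↓│     │ │ │ │ │
│ ╷ ├───┐ ╵ │ ╵ │ │
│ │↓│↱ ↓│   │   │ │
│ │ ╵ ╷ └───┴───┘ │
│ │↳ ↑│↳ → → → → B│
└─┴───┴───────────┘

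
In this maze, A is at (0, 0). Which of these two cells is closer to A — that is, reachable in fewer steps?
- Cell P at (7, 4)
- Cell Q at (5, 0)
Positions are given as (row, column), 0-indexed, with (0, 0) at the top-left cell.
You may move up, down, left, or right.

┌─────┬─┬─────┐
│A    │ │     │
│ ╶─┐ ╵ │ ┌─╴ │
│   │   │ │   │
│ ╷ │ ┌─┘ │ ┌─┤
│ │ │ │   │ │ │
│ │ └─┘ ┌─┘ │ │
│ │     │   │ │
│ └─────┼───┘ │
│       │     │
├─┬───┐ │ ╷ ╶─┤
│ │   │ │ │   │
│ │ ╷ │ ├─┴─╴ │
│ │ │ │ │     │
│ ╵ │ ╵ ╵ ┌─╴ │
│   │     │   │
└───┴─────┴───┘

Shortest path A → P at (7, 4): 11 steps
Shortest path A → Q at (5, 0): 19 steps

P is closer (11 steps vs 19 steps).

Path to P:

┌─────┬─┬─────┐
│A    │ │     │
│ ╶─┐ ╵ │ ┌─╴ │
│↓  │   │ │   │
│ ╷ │ ┌─┘ │ ┌─┤
│↓│ │ │   │ │ │
│ │ └─┘ ┌─┘ │ │
│↓│     │   │ │
│ └─────┼───┘ │
│↳ → → ↓│     │
├─┬───┐ │ ╷ ╶─┤
│ │   │↓│ │   │
│ │ ╷ │ ├─┴─╴ │
│ │ │ │↓│     │
│ ╵ │ ╵ ╵ ┌─╴ │
│   │  ↳ P│   │
└───┴─────┴───┘

Path to Q:

┌─────┬─┬─────┐
│A    │ │     │
│ ╶─┐ ╵ │ ┌─╴ │
│↓  │   │ │   │
│ ╷ │ ┌─┘ │ ┌─┤
│↓│ │ │   │ │ │
│ │ └─┘ ┌─┘ │ │
│↓│     │   │ │
│ └─────┼───┘ │
│↳ → → ↓│     │
├─┬───┐ │ ╷ ╶─┤
│Q│↓ ↰│↓│ │   │
│ │ ╷ │ ├─┴─╴ │
│↑│↓│↑│↓│     │
│ ╵ │ ╵ ╵ ┌─╴ │
│↑ ↲│↑ ↲  │   │
└───┴─────┴───┘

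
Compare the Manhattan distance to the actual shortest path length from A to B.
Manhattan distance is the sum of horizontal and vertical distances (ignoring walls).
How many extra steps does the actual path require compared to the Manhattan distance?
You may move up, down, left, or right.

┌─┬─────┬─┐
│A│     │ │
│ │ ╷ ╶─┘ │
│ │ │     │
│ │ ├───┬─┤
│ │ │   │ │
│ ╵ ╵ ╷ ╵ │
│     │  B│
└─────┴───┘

Manhattan distance: |3 - 0| + |4 - 0| = 7
Actual path length: 9
Extra steps: 9 - 7 = 2

Solution:

┌─┬─────┬─┐
│A│     │ │
│ │ ╷ ╶─┘ │
│↓│ │     │
│ │ ├───┬─┤
│↓│ │↱ ↓│ │
│ ╵ ╵ ╷ ╵ │
│↳ → ↑│↳ B│
└─────┴───┘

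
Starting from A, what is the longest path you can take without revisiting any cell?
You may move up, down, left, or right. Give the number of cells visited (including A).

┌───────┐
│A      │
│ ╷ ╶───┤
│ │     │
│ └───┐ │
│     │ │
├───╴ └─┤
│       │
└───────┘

Finding longest simple path using DFS:
Start: (0, 0)
Longest path visits 8 cells
Path: A → down → down → right → right → down → left → left

Solution:

┌───────┐
│A      │
│ ╷ ╶───┤
│↓│     │
│ └───┐ │
│↳ → ↓│ │
├───╴ └─┤
│B ← ↲  │
└───────┘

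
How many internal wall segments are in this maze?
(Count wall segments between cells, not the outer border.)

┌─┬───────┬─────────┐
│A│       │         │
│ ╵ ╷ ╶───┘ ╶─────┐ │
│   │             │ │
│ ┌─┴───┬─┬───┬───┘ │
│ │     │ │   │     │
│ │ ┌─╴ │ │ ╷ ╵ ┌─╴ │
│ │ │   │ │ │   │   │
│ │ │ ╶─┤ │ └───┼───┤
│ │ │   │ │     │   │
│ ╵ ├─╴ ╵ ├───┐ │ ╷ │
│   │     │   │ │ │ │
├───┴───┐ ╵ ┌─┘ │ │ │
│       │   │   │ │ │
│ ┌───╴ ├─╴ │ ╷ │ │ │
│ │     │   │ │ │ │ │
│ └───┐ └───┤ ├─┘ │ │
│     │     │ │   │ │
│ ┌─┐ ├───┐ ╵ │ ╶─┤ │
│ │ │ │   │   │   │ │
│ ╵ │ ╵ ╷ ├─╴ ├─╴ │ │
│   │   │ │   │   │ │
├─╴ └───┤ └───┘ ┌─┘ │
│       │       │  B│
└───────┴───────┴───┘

Counting internal wall segments:
Total internal walls: 99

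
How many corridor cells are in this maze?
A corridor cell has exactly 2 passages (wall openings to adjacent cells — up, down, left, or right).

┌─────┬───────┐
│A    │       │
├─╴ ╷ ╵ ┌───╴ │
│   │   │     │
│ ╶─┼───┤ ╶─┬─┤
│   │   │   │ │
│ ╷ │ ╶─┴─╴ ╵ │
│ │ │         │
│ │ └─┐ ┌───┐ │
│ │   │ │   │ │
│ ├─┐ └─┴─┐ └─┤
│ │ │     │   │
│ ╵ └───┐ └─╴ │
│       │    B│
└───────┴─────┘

Counting cells with exactly 2 passages:
Total corridor cells: 35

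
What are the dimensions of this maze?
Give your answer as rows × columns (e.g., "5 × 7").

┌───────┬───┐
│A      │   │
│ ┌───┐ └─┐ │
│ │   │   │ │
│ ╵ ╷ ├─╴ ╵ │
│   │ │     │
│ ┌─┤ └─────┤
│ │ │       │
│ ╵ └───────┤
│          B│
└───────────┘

Counting the maze dimensions:
Rows (vertical): 5
Columns (horizontal): 6
Dimensions: 5 × 6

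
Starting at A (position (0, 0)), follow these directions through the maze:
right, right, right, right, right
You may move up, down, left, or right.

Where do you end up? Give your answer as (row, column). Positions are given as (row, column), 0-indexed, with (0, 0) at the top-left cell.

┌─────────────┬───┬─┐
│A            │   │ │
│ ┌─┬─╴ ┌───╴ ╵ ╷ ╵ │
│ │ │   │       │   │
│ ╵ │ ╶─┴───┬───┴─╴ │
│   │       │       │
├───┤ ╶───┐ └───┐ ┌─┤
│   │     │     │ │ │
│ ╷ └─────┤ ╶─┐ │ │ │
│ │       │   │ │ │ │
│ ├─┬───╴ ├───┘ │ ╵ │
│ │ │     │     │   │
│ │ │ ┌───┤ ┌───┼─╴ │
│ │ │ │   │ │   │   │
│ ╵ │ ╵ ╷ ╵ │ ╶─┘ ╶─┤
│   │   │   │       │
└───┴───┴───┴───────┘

Following directions step by step:
Start: (0, 0)
  right: (0, 0) → (0, 1)
  right: (0, 1) → (0, 2)
  right: (0, 2) → (0, 3)
  right: (0, 3) → (0, 4)
  right: (0, 4) → (0, 5)
Final position: (0, 5)

Path taken:

┌─────────────┬───┬─┐
│A → → → → B  │   │ │
│ ┌─┬─╴ ┌───╴ ╵ ╷ ╵ │
│ │ │   │       │   │
│ ╵ │ ╶─┴───┬───┴─╴ │
│   │       │       │
├───┤ ╶───┐ └───┐ ┌─┤
│   │     │     │ │ │
│ ╷ └─────┤ ╶─┐ │ │ │
│ │       │   │ │ │ │
│ ├─┬───╴ ├───┘ │ ╵ │
│ │ │     │     │   │
│ │ │ ┌───┤ ┌───┼─╴ │
│ │ │ │   │ │   │   │
│ ╵ │ ╵ ╷ ╵ │ ╶─┘ ╶─┤
│   │   │   │       │
└───┴───┴───┴───────┘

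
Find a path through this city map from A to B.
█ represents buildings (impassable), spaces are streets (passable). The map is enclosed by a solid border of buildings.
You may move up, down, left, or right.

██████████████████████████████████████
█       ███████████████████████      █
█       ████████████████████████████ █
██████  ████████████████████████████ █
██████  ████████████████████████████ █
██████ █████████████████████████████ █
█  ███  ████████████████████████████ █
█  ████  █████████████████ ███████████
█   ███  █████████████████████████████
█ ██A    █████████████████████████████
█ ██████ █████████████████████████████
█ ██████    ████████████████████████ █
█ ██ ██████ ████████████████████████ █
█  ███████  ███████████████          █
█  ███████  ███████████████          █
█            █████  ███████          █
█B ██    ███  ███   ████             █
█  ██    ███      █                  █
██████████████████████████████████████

Finding the shortest path from A to B:
Movement: cardinal only
Path length: 24 steps
Directions: right → right → right → right → down → down → right → right → right → down → down → down → down → left → left → left → left → left → left → left → left → left → down → left

Solution:

██████████████████████████████████████
█       ███████████████████████      █
█       ████████████████████████████ █
██████  ████████████████████████████ █
██████  ████████████████████████████ █
██████ █████████████████████████████ █
█  ███  ████████████████████████████ █
█  ████  █████████████████ ███████████
█   ███  █████████████████████████████
█ ██A→→→↓█████████████████████████████
█ ██████↓█████████████████████████████
█ ██████↳→→↓████████████████████████ █
█ ██ ██████↓████████████████████████ █
█  ███████ ↓███████████████          █
█  ███████ ↓███████████████          █
█ ↓←←←←←←←←↲ █████  ███████          █
█B↲██    ███  ███   ████             █
█  ██    ███      █                  █
██████████████████████████████████████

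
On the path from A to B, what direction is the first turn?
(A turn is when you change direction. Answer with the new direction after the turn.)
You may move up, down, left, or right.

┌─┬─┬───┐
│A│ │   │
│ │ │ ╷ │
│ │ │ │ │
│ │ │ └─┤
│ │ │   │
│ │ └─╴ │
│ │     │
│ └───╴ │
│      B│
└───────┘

Directions: down, down, down, down, right, right, right
First turn direction: right

Solution:

┌─┬─┬───┐
│A│ │   │
│ │ │ ╷ │
│↓│ │ │ │
│ │ │ └─┤
│↓│ │   │
│ │ └─╴ │
│↓│     │
│ └───╴ │
│↳ → → B│
└───────┘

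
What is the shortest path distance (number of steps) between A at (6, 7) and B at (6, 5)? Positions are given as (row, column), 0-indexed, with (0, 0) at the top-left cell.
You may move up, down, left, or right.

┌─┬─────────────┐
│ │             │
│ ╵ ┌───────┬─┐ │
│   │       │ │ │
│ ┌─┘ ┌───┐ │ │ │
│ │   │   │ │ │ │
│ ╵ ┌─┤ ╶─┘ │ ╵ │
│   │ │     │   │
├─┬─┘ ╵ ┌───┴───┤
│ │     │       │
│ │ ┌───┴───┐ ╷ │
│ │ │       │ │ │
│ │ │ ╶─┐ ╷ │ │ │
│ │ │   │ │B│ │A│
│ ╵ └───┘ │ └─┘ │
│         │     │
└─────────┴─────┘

Finding path from (6, 7) to (6, 5):
Path: (6,7) → (7,7) → (7,6) → (7,5) → (6,5)
Distance: 4 steps

Solution:

┌─┬─────────────┐
│ │             │
│ ╵ ┌───────┬─┐ │
│   │       │ │ │
│ ┌─┘ ┌───┐ │ │ │
│ │   │   │ │ │ │
│ ╵ ┌─┤ ╶─┘ │ ╵ │
│   │ │     │   │
├─┬─┘ ╵ ┌───┴───┤
│ │     │       │
│ │ ┌───┴───┐ ╷ │
│ │ │       │ │ │
│ │ │ ╶─┐ ╷ │ │ │
│ │ │   │ │B│ │A│
│ ╵ └───┘ │ └─┘ │
│         │↑ ← ↲│
└─────────┴─────┘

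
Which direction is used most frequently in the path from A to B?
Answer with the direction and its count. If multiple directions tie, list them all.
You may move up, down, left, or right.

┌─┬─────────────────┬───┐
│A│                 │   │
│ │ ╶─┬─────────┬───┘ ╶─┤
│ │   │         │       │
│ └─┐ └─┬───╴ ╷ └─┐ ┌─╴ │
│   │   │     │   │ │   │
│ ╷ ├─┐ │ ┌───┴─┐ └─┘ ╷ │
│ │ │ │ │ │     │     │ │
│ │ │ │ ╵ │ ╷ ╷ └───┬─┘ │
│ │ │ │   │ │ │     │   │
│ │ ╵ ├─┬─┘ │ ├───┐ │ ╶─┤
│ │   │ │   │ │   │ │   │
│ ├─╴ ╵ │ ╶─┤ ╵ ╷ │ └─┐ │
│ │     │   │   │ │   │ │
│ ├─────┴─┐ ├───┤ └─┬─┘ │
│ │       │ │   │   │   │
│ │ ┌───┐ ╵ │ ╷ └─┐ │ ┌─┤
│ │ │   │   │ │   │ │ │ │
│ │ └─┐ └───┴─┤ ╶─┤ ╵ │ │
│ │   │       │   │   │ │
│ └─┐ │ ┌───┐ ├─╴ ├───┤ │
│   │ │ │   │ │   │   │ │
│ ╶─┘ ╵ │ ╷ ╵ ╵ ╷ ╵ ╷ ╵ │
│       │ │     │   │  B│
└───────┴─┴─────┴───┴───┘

Directions: down, down, down, down, down, down, down, down, down, down, down, right, right, right, up, up, right, right, right, down, down, right, up, right, down, right, up, right, down, right
Counts: {'down': 15, 'right': 11, 'up': 4}
Most common: down (15 times)

Solution:

┌─┬─────────────────┬───┐
│A│                 │   │
│ │ ╶─┬─────────┬───┘ ╶─┤
│↓│   │         │       │
│ └─┐ └─┬───╴ ╷ └─┐ ┌─╴ │
│↓  │   │     │   │ │   │
│ ╷ ├─┐ │ ┌───┴─┐ └─┘ ╷ │
│↓│ │ │ │ │     │     │ │
│ │ │ │ ╵ │ ╷ ╷ └───┬─┘ │
│↓│ │ │   │ │ │     │   │
│ │ ╵ ├─┬─┘ │ ├───┐ │ ╶─┤
│↓│   │ │   │ │   │ │   │
│ ├─╴ ╵ │ ╶─┤ ╵ ╷ │ └─┐ │
│↓│     │   │   │ │   │ │
│ ├─────┴─┐ ├───┤ └─┬─┘ │
│↓│       │ │   │   │   │
│ │ ┌───┐ ╵ │ ╷ └─┐ │ ┌─┤
│↓│ │   │   │ │   │ │ │ │
│ │ └─┐ └───┴─┤ ╶─┤ ╵ │ │
│↓│   │↱ → → ↓│   │   │ │
│ └─┐ │ ┌───┐ ├─╴ ├───┤ │
│↓  │ │↑│   │↓│↱ ↓│↱ ↓│ │
│ ╶─┘ ╵ │ ╷ ╵ ╵ ╷ ╵ ╷ ╵ │
│↳ → → ↑│ │  ↳ ↑│↳ ↑│↳ B│
└───────┴─┴─────┴───┴───┘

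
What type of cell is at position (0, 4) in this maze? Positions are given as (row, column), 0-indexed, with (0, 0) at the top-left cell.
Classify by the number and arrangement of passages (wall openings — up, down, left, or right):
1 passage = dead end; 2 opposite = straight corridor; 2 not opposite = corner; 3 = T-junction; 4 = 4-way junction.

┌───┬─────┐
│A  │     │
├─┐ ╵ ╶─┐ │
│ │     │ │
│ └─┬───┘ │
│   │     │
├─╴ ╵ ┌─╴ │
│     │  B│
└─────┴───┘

Checking cell at (0, 4):
Number of passages: 2
Cell type: corner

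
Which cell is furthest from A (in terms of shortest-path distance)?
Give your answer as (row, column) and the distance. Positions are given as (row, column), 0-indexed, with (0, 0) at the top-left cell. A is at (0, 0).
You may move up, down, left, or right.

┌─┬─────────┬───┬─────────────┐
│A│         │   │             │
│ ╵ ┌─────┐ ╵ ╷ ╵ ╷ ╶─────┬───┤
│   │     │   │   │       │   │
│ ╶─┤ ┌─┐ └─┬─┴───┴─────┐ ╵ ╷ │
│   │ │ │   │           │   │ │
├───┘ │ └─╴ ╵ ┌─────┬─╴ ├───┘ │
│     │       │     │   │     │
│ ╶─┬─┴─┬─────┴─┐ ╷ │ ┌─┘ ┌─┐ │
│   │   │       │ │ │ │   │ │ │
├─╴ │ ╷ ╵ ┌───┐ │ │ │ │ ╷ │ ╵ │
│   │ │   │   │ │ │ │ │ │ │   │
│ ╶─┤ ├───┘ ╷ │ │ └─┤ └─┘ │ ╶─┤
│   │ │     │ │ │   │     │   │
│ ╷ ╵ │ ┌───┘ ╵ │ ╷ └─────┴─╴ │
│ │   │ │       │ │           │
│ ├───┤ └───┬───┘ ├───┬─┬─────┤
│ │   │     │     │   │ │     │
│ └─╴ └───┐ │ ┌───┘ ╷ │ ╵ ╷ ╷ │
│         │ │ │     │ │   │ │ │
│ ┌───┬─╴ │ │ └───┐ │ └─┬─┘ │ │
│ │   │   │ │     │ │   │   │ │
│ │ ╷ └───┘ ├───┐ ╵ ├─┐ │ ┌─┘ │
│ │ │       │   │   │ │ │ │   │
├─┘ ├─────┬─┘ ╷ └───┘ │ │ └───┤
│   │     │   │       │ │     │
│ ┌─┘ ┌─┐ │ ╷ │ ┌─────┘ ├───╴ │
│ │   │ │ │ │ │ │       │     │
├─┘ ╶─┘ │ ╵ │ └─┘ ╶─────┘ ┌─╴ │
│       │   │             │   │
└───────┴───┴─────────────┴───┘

Computing BFS distances from A to all cells:
Furthest cell: (13, 0)
Distance: 97 steps

Path from A to the furthest cell:

┌─┬─────────┬───┬─────────────┐
│A│↱ → → → ↓│↱ ↓│↱ ↓          │
│ ╵ ┌─────┐ ╵ ╷ ╵ ╷ ╶─────┬───┤
│↳ ↑│↓ ← ↰│↳ ↑│↳ ↑│↳ → → ↓│↱ ↓│
│ ╶─┤ ┌─┐ └─┬─┴───┴─────┐ ╵ ╷ │
│   │↓│ │↑ ↰│↓ ← ← ← ← ↰│↳ ↑│↓│
├───┘ │ └─╴ ╵ ┌─────┬─╴ ├───┘ │
│↓ ← ↲│    ↑ ↲│     │↱ ↑│↓ ← ↲│
│ ╶─┬─┴─┬─────┴─┐ ╷ │ ┌─┘ ┌─┐ │
│↳ ↓│↱ ↓│↱ → → ↓│ │ │↑│  ↓│ │ │
├─╴ │ ╷ ╵ ┌───┐ │ │ │ │ ╷ │ ╵ │
│↓ ↲│↑│↳ ↑│↓ ↰│↓│ │ │↑│ │↓│   │
│ ╶─┤ ├───┘ ╷ │ │ └─┤ └─┘ │ ╶─┤
│↳ ↓│↑│↓ ← ↲│↑│↓│   │↑ ← ↲│   │
│ ╷ ╵ │ ┌───┘ ╵ │ ╷ └─────┴─╴ │
│ │↳ ↑│↓│    ↑ ↲│ │           │
│ ├───┤ └───┬───┘ ├───┬─┬─────┤
│ │   │↳ → ↓│     │   │ │     │
│ └─╴ └───┐ │ ┌───┘ ╷ │ ╵ ╷ ╷ │
│         │↓│ │     │ │   │ │ │
│ ┌───┬─╴ │ │ └───┐ │ └─┬─┘ │ │
│ │↓ ↰│   │↓│     │ │   │   │ │
│ │ ╷ └───┘ ├───┐ ╵ ├─┐ │ ┌─┘ │
│ │↓│↑ ← ← ↲│   │   │ │ │ │   │
├─┘ ├─────┬─┘ ╷ └───┘ │ │ └───┤
│↓ ↲│     │   │       │ │     │
│ ┌─┘ ┌─┐ │ ╷ │ ┌─────┘ ├───╴ │
│B│   │ │ │ │ │ │       │     │
├─┘ ╶─┘ │ ╵ │ └─┘ ╶─────┘ ┌─╴ │
│       │   │             │   │
└───────┴───┴─────────────┴───┘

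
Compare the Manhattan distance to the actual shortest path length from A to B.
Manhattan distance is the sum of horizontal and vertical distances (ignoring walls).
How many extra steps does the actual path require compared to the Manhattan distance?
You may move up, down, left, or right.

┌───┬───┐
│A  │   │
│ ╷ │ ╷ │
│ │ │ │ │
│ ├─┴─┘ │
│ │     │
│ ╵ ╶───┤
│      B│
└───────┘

Manhattan distance: |3 - 0| + |3 - 0| = 6
Actual path length: 6
Extra steps: 6 - 6 = 0

Solution:

┌───┬───┐
│A  │   │
│ ╷ │ ╷ │
│↓│ │ │ │
│ ├─┴─┘ │
│↓│     │
│ ╵ ╶───┤
│↳ → → B│
└───────┘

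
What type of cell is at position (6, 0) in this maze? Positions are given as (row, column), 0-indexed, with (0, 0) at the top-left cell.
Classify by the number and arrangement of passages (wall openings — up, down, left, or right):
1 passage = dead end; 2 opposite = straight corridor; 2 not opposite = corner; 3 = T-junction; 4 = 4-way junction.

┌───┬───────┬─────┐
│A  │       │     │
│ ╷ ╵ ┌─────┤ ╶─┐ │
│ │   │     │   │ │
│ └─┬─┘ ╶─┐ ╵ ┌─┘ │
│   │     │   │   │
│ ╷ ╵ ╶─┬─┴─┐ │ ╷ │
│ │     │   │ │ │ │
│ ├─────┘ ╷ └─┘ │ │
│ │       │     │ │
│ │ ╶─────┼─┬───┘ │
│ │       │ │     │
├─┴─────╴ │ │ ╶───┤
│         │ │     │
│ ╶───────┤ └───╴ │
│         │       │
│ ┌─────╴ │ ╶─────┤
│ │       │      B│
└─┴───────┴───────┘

Checking cell at (6, 0):
Number of passages: 2
Cell type: corner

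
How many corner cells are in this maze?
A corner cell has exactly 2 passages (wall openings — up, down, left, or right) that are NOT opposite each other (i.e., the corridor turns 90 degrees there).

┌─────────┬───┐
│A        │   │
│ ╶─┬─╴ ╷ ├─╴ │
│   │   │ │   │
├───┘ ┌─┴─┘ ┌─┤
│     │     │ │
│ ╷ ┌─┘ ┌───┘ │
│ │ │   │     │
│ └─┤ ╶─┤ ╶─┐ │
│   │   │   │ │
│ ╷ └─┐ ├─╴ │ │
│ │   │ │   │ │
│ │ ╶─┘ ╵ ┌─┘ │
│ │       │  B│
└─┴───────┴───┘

Counting corner cells (2 non-opposite passages):
Total corners: 25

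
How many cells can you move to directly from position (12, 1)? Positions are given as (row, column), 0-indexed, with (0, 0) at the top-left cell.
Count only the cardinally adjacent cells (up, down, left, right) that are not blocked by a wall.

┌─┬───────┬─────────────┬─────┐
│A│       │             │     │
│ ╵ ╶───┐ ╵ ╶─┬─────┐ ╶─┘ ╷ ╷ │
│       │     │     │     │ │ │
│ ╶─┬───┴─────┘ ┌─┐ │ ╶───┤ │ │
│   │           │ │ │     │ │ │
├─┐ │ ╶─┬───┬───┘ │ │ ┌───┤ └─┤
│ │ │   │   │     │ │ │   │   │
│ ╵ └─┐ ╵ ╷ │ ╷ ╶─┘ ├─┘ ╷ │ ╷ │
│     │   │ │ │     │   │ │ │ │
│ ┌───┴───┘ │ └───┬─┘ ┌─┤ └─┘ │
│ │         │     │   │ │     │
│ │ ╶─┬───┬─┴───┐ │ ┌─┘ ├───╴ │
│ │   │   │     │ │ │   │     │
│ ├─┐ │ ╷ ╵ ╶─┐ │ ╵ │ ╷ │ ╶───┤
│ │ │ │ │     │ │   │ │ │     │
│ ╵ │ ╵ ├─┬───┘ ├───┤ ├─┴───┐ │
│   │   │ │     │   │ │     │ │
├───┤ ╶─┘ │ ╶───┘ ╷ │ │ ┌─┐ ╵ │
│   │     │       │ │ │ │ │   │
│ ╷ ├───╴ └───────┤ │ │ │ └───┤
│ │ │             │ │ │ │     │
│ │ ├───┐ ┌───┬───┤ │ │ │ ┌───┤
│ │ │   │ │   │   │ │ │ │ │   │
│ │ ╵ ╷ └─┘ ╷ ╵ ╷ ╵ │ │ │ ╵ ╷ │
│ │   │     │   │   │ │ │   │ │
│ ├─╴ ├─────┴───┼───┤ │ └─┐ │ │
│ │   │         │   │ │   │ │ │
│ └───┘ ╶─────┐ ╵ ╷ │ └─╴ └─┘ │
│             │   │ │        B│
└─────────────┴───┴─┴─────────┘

Checking passable neighbors of (12, 1):
Neighbors: (11, 1), (12, 2)
Count: 2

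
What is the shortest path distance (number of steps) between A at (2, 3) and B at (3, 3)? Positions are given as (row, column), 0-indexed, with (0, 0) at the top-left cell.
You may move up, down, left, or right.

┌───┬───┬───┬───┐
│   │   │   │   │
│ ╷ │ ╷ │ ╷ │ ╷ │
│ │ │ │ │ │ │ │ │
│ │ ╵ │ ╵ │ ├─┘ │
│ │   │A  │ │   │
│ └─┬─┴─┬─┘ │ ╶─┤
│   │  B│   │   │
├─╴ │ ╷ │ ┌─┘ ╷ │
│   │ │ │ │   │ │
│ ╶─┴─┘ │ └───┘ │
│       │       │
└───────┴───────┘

Finding path from (2, 3) to (3, 3):
Path: (2,3) → (1,3) → (0,3) → (0,2) → (1,2) → (2,2) → (2,1) → (1,1) → (0,1) → (0,0) → (1,0) → (2,0) → (3,0) → (3,1) → (4,1) → (4,0) → (5,0) → (5,1) → (5,2) → (5,3) → (4,3) → (3,3)
Distance: 21 steps

Solution:

┌───┬───┬───┬───┐
│↓ ↰│↓ ↰│   │   │
│ ╷ │ ╷ │ ╷ │ ╷ │
│↓│↑│↓│↑│ │ │ │ │
│ │ ╵ │ ╵ │ ├─┘ │
│↓│↑ ↲│A  │ │   │
│ └─┬─┴─┬─┘ │ ╶─┤
│↳ ↓│  B│   │   │
├─╴ │ ╷ │ ┌─┘ ╷ │
│↓ ↲│ │↑│ │   │ │
│ ╶─┴─┘ │ └───┘ │
│↳ → → ↑│       │
└───────┴───────┘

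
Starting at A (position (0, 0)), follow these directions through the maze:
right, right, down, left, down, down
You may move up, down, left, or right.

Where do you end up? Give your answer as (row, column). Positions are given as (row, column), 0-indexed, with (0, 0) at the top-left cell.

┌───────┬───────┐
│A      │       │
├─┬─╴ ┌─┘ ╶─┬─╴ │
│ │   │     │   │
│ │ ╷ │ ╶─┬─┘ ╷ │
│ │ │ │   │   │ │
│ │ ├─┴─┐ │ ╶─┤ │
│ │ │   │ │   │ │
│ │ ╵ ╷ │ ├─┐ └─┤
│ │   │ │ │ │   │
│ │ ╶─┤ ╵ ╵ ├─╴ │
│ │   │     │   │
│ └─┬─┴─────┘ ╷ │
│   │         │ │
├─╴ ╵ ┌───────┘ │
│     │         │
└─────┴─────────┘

Following directions step by step:
Start: (0, 0)
  right: (0, 0) → (0, 1)
  right: (0, 1) → (0, 2)
  down: (0, 2) → (1, 2)
  left: (1, 2) → (1, 1)
  down: (1, 1) → (2, 1)
  down: (2, 1) → (3, 1)
Final position: (3, 1)

Path taken:

┌───────┬───────┐
│A → ↓  │       │
├─┬─╴ ┌─┘ ╶─┬─╴ │
│ │↓ ↲│     │   │
│ │ ╷ │ ╶─┬─┘ ╷ │
│ │↓│ │   │   │ │
│ │ ├─┴─┐ │ ╶─┤ │
│ │B│   │ │   │ │
│ │ ╵ ╷ │ ├─┐ └─┤
│ │   │ │ │ │   │
│ │ ╶─┤ ╵ ╵ ├─╴ │
│ │   │     │   │
│ └─┬─┴─────┘ ╷ │
│   │         │ │
├─╴ ╵ ┌───────┘ │
│     │         │
└─────┴─────────┘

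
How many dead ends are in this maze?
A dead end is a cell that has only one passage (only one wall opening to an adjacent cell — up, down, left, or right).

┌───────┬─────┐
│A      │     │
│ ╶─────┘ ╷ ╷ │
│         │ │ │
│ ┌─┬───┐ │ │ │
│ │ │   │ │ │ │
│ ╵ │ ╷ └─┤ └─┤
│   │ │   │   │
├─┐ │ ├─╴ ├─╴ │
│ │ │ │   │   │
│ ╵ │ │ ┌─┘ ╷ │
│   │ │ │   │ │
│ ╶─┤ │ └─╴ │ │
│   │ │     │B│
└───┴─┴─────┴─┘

Checking each cell for number of passages:

Dead ends found at positions:
  (0, 3)
  (2, 1)
  (2, 4)
  (2, 6)
  (4, 0)
  (5, 4)
  (6, 1)
  (6, 2)
  (6, 6)
Total dead ends: 9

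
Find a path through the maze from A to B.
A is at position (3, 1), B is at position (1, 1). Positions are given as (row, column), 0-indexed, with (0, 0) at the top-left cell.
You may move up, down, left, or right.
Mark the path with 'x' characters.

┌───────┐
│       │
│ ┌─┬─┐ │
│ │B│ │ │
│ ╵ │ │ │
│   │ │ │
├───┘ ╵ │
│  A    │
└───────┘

Finding the shortest path from (3, 1) to (1, 1):
Path length: 12 steps
Directions: right → right → up → up → up → left → left → left → down → down → right → up

Solution:

┌───────┐
│x x x x│
│ ┌─┬─┐ │
│x│B│ │x│
│ ╵ │ │ │
│x x│ │x│
├───┘ ╵ │
│  A x x│
└───────┘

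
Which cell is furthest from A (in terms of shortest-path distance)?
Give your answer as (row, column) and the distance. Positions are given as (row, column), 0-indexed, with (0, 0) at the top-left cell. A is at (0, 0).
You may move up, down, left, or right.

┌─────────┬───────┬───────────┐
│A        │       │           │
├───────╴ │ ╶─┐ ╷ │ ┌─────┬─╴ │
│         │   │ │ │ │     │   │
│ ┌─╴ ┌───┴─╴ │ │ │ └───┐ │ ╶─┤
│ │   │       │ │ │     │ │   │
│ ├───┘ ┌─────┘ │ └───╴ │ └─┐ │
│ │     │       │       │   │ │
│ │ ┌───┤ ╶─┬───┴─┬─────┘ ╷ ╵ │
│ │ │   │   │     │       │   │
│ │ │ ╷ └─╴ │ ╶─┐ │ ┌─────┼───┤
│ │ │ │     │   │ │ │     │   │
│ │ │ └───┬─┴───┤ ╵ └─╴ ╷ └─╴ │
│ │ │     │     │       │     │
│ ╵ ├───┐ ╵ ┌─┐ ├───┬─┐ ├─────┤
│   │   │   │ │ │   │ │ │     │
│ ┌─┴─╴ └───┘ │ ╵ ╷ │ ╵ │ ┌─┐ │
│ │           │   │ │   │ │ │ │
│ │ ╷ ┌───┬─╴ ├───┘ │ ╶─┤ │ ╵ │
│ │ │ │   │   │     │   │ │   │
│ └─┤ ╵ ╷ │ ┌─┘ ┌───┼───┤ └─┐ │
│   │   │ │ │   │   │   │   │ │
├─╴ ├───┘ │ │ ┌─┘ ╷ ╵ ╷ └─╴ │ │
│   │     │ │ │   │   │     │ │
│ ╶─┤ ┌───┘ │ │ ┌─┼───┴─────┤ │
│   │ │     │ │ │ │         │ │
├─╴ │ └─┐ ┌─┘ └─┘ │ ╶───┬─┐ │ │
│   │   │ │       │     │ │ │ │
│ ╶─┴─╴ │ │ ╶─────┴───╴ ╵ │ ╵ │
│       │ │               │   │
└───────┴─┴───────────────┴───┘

Computing BFS distances from A to all cells:
Furthest cell: (12, 7)
Distance: 111 steps

Path from A to the furthest cell:

┌─────────┬───────┬───────────┐
│A → → → ↓│↱ → ↓  │           │
├───────╴ │ ╶─┐ ╷ │ ┌─────┬─╴ │
│↓ ← ← ← ↲│↑ ↰│↓│ │ │     │   │
│ ┌─╴ ┌───┴─╴ │ │ │ └───┐ │ ╶─┤
│↓│   │↱ → → ↑│↓│ │     │ │   │
│ ├───┘ ┌─────┘ │ └───╴ │ └─┐ │
│↓│↱ → ↑│↓ ← ← ↲│       │   │ │
│ │ ┌───┤ ╶─┬───┴─┬─────┘ ╷ ╵ │
│↓│↑│↓ ↰│↳ ↓│     │       │   │
│ │ │ ╷ └─╴ │ ╶─┐ │ ┌─────┼───┤
│↓│↑│↓│↑ ← ↲│   │ │ │     │   │
│ │ │ └───┬─┴───┤ ╵ └─╴ ╷ └─╴ │
│↓│↑│↳ → ↓│↱ → ↓│       │     │
│ ╵ ├───┐ ╵ ┌─┐ ├───┬─┐ ├─────┤
│↳ ↑│   │↳ ↑│ │↓│↱ ↓│ │ │↓ ← ↰│
│ ┌─┴─╴ └───┘ │ ╵ ╷ │ ╵ │ ┌─┐ │
│ │           │↳ ↑│↓│   │↓│ │↑│
│ │ ╷ ┌───┬─╴ ├───┘ │ ╶─┤ │ ╵ │
│ │ │ │   │   │↓ ← ↲│   │↓│  ↑│
│ └─┤ ╵ ╷ │ ┌─┘ ┌───┼───┤ └─┐ │
│   │   │ │ │↓ ↲│↓ ↰│↓ ↰│↳ ↓│↑│
├─╴ ├───┘ │ │ ┌─┘ ╷ ╵ ╷ └─╴ │ │
│   │     │ │↓│↓ ↲│↑ ↲│↑ ← ↲│↑│
│ ╶─┤ ┌───┘ │ │ ┌─┼───┴─────┤ │
│   │ │     │↓│B│ │↱ → → → ↓│↑│
├─╴ │ └─┐ ┌─┘ └─┘ │ ╶───┬─┐ │ │
│   │   │ │↓ ↲    │↑ ← ↰│ │↓│↑│
│ ╶─┴─╴ │ │ ╶─────┴───╴ ╵ │ ╵ │
│       │ │↳ → → → → → ↑  │↳ ↑│
└───────┴─┴───────────────┴───┘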